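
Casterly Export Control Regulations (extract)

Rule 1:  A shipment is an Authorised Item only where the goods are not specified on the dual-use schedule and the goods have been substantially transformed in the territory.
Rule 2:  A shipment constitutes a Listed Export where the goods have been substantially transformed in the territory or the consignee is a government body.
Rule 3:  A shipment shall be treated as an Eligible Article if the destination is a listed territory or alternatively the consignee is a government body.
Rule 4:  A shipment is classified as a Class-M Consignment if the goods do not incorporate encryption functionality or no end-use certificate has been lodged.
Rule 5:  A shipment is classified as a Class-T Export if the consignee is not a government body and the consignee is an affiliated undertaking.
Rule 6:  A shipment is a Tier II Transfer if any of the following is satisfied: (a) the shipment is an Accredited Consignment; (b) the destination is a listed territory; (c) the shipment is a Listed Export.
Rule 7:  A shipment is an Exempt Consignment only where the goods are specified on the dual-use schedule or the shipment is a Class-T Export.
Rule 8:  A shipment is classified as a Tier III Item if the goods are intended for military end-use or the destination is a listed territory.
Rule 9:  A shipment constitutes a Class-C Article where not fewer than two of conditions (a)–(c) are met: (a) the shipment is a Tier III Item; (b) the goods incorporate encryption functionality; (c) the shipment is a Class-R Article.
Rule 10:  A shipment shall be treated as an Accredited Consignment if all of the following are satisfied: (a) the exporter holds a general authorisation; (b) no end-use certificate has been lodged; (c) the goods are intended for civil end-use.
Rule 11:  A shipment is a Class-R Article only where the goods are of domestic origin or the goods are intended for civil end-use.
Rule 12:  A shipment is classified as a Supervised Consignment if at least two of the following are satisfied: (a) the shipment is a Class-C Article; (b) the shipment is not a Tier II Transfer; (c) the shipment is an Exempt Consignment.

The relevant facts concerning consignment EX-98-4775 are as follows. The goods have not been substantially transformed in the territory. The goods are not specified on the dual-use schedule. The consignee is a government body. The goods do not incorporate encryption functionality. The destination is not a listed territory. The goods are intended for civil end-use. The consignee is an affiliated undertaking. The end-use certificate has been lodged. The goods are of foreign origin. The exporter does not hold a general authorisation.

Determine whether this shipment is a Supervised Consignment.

No

rule 8 — Tier III Item: [the goods are intended for military end-use? no] OR [the destination is a listed territory? no] → not satisfied.
rule 11 — Class-R Article: [the goods are of domestic origin? no] OR [the goods are intended for civil end-use? yes] → satisfied.
rule 9 — Class-C Article: Tier III Item (rule 8)? no; the goods incorporate encryption functionality? no; Class-R Article (rule 11)? yes — 1 of 3 hold (need ≥2) → not satisfied.
rule 10 — Accredited Consignment: [the exporter holds a general authorisation? no] AND [no end-use certificate has been lodged? no] AND [the goods are intended for civil end-use? yes] → not satisfied.
rule 2 — Listed Export: [the goods have been substantially transformed in the territory? no] OR [the consignee is a government body? yes] → satisfied.
rule 6 — Tier II Transfer: [Accredited Consignment (rule 10)? no] OR [the destination is a listed territory? no] OR [Listed Export (rule 2)? yes] → satisfied.
rule 5 — Class-T Export: [the consignee is not a government body? no] AND [the consignee is an affiliated undertaking? yes] → not satisfied.
rule 7 — Exempt Consignment: [the goods are specified on the dual-use schedule? no] OR [Class-T Export (rule 5)? no] → not satisfied.
rule 12 — Supervised Consignment: Class-C Article (rule 9)? no; not a Tier II Transfer (rule 6)? no; Exempt Consignment (rule 7)? no — 0 of 3 hold (need ≥2) → not satisfied.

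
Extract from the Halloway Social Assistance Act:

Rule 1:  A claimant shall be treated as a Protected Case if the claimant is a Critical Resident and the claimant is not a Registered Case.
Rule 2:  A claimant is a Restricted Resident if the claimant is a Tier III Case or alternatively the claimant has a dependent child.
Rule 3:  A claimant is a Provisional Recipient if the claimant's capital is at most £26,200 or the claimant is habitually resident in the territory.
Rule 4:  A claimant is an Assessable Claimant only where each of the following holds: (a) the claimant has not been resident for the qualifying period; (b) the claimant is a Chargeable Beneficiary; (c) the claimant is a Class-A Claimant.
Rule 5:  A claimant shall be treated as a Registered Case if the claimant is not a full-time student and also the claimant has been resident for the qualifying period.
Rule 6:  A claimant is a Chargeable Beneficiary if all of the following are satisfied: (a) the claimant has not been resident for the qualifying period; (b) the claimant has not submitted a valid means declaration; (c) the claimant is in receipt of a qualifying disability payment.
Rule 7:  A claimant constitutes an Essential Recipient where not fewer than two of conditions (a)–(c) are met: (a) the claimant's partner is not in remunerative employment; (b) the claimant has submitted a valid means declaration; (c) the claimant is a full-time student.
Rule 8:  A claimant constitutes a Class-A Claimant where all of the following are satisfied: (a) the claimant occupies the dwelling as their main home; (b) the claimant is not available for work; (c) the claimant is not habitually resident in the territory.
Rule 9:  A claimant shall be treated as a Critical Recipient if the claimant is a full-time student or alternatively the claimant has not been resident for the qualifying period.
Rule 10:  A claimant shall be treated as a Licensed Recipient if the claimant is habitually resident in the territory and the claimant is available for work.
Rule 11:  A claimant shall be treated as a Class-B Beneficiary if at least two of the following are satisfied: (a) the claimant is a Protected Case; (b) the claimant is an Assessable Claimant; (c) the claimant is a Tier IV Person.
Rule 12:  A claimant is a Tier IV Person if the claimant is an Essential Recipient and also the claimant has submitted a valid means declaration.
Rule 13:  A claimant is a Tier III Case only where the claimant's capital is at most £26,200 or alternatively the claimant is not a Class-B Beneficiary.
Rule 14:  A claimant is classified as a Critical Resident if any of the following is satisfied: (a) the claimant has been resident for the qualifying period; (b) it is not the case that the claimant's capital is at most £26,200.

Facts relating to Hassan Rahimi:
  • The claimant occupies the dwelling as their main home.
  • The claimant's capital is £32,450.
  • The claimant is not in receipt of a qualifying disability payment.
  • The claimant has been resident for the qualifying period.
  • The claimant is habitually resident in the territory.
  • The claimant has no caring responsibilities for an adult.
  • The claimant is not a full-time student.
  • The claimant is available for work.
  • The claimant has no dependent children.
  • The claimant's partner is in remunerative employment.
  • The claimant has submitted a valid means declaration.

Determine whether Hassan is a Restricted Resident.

Yes

rule 14 — Critical Resident: [the claimant has been resident for the qualifying period? yes] OR [claimant's capital: £32,450 ≤ £26,200? no, so negated condition yes] → satisfied.
rule 5 — Registered Case: [the claimant is not a full-time student? yes] AND [the claimant has been resident for the qualifying period? yes] → satisfied.
rule 1 — Protected Case: [Critical Resident (rule 14)? yes] AND [not a Registered Case (rule 5)? no] → not satisfied.
rule 6 — Chargeable Beneficiary: [the claimant has not been resident for the qualifying period? no] AND [the claimant has not submitted a valid means declaration? no] AND [the claimant is in receipt of a qualifying disability payment? no] → not satisfied.
rule 8 — Class-A Claimant: [the claimant occupies the dwelling as their main home? yes] AND [the claimant is not available for work? no] AND [the claimant is not habitually resident in the territory? no] → not satisfied.
rule 4 — Assessable Claimant: [the claimant has not been resident for the qualifying period? no] AND [Chargeable Beneficiary (rule 6)? no] AND [Class-A Claimant (rule 8)? no] → not satisfied.
rule 7 — Essential Recipient: the claimant's partner is not in remunerative employment? no; the claimant has submitted a valid means declaration? yes; the claimant is a full-time student? no — 1 of 3 hold (need ≥2) → not satisfied.
rule 12 — Tier IV Person: [Essential Recipient (rule 7)? no] AND [the claimant has submitted a valid means declaration? yes] → not satisfied.
rule 11 — Class-B Beneficiary: Protected Case (rule 1)? no; Assessable Claimant (rule 4)? no; Tier IV Person (rule 12)? no — 0 of 3 hold (need ≥2) → not satisfied.
rule 13 — Tier III Case: [claimant's capital: £32,450 ≤ £26,200? no] OR [not a Class-B Beneficiary (rule 11)? yes] → satisfied.
rule 2 — Restricted Resident: [Tier III Case (rule 13)? yes] OR [the claimant has a dependent child? no] → satisfied.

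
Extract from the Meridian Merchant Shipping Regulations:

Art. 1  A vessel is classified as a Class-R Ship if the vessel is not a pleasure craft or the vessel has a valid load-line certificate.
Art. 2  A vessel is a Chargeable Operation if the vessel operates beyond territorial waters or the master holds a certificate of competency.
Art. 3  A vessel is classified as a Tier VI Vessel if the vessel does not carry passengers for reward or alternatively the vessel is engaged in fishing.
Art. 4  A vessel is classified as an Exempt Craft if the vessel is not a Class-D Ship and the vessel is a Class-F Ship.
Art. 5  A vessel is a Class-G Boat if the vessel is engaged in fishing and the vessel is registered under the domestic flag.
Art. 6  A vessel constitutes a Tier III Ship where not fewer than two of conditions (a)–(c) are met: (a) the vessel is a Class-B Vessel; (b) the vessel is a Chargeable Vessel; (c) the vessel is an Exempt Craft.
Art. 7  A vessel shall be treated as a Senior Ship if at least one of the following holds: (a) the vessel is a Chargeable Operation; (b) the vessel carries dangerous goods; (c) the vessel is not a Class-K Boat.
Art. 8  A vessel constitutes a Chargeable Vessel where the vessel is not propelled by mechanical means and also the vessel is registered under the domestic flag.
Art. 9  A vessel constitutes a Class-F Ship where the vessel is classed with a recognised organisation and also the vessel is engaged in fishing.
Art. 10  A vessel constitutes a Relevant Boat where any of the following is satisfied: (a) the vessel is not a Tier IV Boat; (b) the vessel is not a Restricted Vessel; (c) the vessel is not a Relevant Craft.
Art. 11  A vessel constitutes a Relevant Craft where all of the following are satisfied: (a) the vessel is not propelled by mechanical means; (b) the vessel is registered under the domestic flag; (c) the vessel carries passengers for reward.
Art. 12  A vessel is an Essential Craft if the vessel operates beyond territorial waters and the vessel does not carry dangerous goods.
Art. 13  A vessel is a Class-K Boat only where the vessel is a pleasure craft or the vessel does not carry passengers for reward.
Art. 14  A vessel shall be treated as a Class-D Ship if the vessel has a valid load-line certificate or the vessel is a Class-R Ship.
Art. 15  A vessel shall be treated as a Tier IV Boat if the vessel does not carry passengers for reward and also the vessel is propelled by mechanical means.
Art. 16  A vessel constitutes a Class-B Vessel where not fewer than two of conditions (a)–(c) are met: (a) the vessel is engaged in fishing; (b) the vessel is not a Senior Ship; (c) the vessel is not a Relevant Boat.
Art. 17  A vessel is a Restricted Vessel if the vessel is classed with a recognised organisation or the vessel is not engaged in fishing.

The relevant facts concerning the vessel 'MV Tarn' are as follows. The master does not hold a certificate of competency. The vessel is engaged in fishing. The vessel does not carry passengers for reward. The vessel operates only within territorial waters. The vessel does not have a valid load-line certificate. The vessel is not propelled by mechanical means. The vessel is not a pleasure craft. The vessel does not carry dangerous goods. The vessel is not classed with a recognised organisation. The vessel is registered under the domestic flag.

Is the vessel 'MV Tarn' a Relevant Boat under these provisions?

article 15 — Tier IV Boat: [the vessel does not carry passengers for reward? yes] AND [the vessel is propelled by mechanical means? no] → not satisfied.
article 17 — Restricted Vessel: [the vessel is classed with a recognised organisation? no] OR [the vessel is not engaged in fishing? no] → not satisfied.
article 11 — Relevant Craft: [the vessel is not propelled by mechanical means? yes] AND [the vessel is registered under the domestic flag? yes] AND [the vessel carries passengers for reward? no] → not satisfied.
article 10 — Relevant Boat: [not a Tier IV Boat (article 15)? yes] OR [not a Restricted Vessel (article 17)? yes] OR [not a Relevant Craft (article 11)? yes] → satisfied.

Yes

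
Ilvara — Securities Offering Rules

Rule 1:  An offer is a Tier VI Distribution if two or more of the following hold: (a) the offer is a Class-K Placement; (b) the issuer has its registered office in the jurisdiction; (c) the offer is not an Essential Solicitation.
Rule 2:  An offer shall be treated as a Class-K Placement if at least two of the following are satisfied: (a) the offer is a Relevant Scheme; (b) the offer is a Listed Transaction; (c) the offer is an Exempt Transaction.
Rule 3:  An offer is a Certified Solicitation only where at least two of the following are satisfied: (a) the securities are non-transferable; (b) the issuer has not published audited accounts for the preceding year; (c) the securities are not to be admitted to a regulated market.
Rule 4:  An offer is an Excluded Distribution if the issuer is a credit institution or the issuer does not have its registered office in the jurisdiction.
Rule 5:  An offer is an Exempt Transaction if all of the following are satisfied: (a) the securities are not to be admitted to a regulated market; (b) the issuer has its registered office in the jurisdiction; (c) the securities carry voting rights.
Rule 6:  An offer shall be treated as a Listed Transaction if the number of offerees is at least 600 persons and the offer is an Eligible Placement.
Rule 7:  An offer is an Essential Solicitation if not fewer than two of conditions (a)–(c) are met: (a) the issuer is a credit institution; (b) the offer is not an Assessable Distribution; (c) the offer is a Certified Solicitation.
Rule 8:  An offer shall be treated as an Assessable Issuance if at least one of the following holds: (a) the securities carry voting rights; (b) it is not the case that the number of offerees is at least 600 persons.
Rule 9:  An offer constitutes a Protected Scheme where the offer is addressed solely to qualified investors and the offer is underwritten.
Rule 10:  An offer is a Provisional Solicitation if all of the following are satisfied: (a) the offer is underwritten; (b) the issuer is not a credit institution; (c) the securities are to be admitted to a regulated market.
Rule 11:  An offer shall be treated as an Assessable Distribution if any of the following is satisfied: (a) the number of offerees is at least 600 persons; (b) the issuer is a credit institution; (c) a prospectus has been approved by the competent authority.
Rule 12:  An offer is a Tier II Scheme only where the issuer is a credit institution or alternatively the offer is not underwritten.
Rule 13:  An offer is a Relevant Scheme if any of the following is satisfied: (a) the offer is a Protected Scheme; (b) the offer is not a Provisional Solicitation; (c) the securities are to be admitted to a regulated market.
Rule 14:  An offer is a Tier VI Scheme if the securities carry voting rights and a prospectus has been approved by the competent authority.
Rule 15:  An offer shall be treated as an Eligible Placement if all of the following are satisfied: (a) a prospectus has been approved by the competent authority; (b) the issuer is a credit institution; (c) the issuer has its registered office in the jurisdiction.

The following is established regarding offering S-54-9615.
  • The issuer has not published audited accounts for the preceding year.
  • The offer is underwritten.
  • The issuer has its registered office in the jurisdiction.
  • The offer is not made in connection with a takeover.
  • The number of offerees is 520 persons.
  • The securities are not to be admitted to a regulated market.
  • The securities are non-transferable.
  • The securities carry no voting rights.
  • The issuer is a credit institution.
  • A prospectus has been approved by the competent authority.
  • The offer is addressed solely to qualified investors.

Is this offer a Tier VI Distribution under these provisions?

No

rule 9 — Protected Scheme: [the offer is addressed solely to qualified investors? yes] AND [the offer is underwritten? yes] → satisfied.
rule 10 — Provisional Solicitation: [the offer is underwritten? yes] AND [the issuer is not a credit institution? no] AND [the securities are to be admitted to a regulated market? no] → not satisfied.
rule 13 — Relevant Scheme: [Protected Scheme (rule 9)? yes] OR [not a Provisional Solicitation (rule 10)? yes] OR [the securities are to be admitted to a regulated market? no] → satisfied.
rule 15 — Eligible Placement: [a prospectus has been approved by the competent authority? yes] AND [the issuer is a credit institution? yes] AND [the issuer has its registered office in the jurisdiction? yes] → satisfied.
rule 6 — Listed Transaction: [number of offerees: 520 persons ≥ 600 persons? no] AND [Eligible Placement (rule 15)? yes] → not satisfied.
rule 5 — Exempt Transaction: [the securities are not to be admitted to a regulated market? yes] AND [the issuer has its registered office in the jurisdiction? yes] AND [the securities carry voting rights? no] → not satisfied.
rule 2 — Class-K Placement: Relevant Scheme (rule 13)? yes; Listed Transaction (rule 6)? no; Exempt Transaction (rule 5)? no — 1 of 3 hold (need ≥2) → not satisfied.
rule 11 — Assessable Distribution: [number of offerees: 520 persons ≥ 600 persons? no] OR [the issuer is a credit institution? yes] OR [a prospectus has been approved by the competent authority? yes] → satisfied.
rule 3 — Certified Solicitation: the securities are non-transferable? yes; the issuer has not published audited accounts for the preceding year? yes; the securities are not to be admitted to a regulated market? yes — 3 of 3 hold (need ≥2) → satisfied.
rule 7 — Essential Solicitation: the issuer is a credit institution? yes; not an Assessable Distribution (rule 11)? no; Certified Solicitation (rule 3)? yes — 2 of 3 hold (need ≥2) → satisfied.
rule 1 — Tier VI Distribution: Class-K Placement (rule 2)? no; the issuer has its registered office in the jurisdiction? yes; not an Essential Solicitation (rule 7)? no — 1 of 3 hold (need ≥2) → not satisfied.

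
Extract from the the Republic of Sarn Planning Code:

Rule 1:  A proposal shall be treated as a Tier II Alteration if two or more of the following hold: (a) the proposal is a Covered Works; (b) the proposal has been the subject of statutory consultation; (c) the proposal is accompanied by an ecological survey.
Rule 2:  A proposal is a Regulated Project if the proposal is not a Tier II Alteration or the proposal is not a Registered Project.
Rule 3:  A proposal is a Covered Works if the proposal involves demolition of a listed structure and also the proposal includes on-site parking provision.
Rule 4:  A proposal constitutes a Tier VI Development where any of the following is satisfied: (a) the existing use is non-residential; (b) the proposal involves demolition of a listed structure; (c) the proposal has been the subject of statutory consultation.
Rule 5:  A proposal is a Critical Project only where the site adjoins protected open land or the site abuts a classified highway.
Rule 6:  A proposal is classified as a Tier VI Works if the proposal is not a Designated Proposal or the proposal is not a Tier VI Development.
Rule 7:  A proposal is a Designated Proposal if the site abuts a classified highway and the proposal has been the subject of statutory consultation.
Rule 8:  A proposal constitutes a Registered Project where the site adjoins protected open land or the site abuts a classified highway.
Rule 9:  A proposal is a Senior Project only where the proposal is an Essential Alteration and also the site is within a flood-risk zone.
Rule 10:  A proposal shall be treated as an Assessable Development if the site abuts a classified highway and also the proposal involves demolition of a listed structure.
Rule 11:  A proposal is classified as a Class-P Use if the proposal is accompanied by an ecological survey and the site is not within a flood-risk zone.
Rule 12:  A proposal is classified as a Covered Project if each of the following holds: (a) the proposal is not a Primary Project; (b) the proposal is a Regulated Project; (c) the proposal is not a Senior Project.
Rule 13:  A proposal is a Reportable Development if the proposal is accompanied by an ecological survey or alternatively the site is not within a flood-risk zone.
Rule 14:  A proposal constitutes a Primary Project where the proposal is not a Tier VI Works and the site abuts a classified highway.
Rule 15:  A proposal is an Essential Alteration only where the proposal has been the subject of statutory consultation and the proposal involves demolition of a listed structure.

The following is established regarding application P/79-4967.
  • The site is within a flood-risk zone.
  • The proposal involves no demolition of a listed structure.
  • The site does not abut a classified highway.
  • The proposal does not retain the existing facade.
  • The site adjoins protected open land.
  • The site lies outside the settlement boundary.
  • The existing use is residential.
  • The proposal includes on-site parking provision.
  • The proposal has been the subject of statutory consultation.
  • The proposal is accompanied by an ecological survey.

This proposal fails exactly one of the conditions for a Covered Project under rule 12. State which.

Regulated Project

rule 7 — Designated Proposal: [the site abuts a classified highway? no] AND [the proposal has been the subject of statutory consultation? yes] → not satisfied.
rule 4 — Tier VI Development: [the existing use is non-residential? no] OR [the proposal involves demolition of a listed structure? no] OR [the proposal has been the subject of statutory consultation? yes] → satisfied.
rule 6 — Tier VI Works: [not a Designated Proposal (rule 7)? yes] OR [not a Tier VI Development (rule 4)? no] → satisfied.
rule 14 — Primary Project: [not a Tier VI Works (rule 6)? no] AND [the site abuts a classified highway? no] → not satisfied.
rule 3 — Covered Works: [the proposal involves demolition of a listed structure? no] AND [the proposal includes on-site parking provision? yes] → not satisfied.
rule 1 — Tier II Alteration: Covered Works (rule 3)? no; the proposal has been the subject of statutory consultation? yes; the proposal is accompanied by an ecological survey? yes — 2 of 3 hold (need ≥2) → satisfied.
rule 8 — Registered Project: [the site adjoins protected open land? yes] OR [the site abuts a classified highway? no] → satisfied.
rule 2 — Regulated Project: [not a Tier II Alteration (rule 1)? no] OR [not a Registered Project (rule 8)? no] → not satisfied.
rule 15 — Essential Alteration: [the proposal has been the subject of statutory consultation? yes] AND [the proposal involves demolition of a listed structure? no] → not satisfied.
rule 9 — Senior Project: [Essential Alteration (rule 15)? no] AND [the site is within a flood-risk zone? yes] → not satisfied.
rule 12 — Covered Project: [not a Primary Project (rule 14)? yes] AND [Regulated Project (rule 2)? no] AND [not a Senior Project (rule 9)? yes] → not satisfied.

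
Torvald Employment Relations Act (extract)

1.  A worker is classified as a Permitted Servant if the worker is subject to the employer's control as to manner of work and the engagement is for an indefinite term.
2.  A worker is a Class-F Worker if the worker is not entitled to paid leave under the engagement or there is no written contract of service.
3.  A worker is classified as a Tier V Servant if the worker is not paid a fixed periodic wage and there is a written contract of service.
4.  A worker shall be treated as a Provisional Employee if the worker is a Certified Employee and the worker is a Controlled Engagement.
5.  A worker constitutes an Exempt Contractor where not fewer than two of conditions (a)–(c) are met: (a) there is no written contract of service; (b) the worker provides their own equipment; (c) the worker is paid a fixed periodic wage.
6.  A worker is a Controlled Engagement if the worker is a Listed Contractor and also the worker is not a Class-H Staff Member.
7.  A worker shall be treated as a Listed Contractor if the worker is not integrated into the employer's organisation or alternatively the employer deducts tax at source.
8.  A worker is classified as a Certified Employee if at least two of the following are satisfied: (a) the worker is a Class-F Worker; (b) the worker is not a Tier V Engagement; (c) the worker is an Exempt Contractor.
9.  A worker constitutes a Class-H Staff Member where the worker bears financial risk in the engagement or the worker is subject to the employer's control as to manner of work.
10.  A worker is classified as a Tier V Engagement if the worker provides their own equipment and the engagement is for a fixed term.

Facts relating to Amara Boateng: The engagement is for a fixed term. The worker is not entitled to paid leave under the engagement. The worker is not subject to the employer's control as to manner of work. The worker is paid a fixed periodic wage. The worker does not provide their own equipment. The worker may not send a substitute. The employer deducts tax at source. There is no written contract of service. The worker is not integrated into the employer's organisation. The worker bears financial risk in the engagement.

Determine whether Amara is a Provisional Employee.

paragraph 2 — Class-F Worker: [the worker is not entitled to paid leave under the engagement? yes] OR [there is no written contract of service? yes] → satisfied.
paragraph 10 — Tier V Engagement: [the worker provides their own equipment? no] AND [the engagement is for a fixed term? yes] → not satisfied.
paragraph 5 — Exempt Contractor: there is no written contract of service? yes; the worker provides their own equipment? no; the worker is paid a fixed periodic wage? yes — 2 of 3 hold (need ≥2) → satisfied.
paragraph 8 — Certified Employee: Class-F Worker (paragraph 2)? yes; not a Tier V Engagement (paragraph 10)? yes; Exempt Contractor (paragraph 5)? yes — 3 of 3 hold (need ≥2) → satisfied.
paragraph 7 — Listed Contractor: [the worker is not integrated into the employer's organisation? yes] OR [the employer deducts tax at source? yes] → satisfied.
paragraph 9 — Class-H Staff Member: [the worker bears financial risk in the engagement? yes] OR [the worker is subject to the employer's control as to manner of work? no] → satisfied.
paragraph 6 — Controlled Engagement: [Listed Contractor (paragraph 7)? yes] AND [not a Class-H Staff Member (paragraph 9)? no] → not satisfied.
paragraph 4 — Provisional Employee: [Certified Employee (paragraph 8)? yes] AND [Controlled Engagement (paragraph 6)? no] → not satisfied.

No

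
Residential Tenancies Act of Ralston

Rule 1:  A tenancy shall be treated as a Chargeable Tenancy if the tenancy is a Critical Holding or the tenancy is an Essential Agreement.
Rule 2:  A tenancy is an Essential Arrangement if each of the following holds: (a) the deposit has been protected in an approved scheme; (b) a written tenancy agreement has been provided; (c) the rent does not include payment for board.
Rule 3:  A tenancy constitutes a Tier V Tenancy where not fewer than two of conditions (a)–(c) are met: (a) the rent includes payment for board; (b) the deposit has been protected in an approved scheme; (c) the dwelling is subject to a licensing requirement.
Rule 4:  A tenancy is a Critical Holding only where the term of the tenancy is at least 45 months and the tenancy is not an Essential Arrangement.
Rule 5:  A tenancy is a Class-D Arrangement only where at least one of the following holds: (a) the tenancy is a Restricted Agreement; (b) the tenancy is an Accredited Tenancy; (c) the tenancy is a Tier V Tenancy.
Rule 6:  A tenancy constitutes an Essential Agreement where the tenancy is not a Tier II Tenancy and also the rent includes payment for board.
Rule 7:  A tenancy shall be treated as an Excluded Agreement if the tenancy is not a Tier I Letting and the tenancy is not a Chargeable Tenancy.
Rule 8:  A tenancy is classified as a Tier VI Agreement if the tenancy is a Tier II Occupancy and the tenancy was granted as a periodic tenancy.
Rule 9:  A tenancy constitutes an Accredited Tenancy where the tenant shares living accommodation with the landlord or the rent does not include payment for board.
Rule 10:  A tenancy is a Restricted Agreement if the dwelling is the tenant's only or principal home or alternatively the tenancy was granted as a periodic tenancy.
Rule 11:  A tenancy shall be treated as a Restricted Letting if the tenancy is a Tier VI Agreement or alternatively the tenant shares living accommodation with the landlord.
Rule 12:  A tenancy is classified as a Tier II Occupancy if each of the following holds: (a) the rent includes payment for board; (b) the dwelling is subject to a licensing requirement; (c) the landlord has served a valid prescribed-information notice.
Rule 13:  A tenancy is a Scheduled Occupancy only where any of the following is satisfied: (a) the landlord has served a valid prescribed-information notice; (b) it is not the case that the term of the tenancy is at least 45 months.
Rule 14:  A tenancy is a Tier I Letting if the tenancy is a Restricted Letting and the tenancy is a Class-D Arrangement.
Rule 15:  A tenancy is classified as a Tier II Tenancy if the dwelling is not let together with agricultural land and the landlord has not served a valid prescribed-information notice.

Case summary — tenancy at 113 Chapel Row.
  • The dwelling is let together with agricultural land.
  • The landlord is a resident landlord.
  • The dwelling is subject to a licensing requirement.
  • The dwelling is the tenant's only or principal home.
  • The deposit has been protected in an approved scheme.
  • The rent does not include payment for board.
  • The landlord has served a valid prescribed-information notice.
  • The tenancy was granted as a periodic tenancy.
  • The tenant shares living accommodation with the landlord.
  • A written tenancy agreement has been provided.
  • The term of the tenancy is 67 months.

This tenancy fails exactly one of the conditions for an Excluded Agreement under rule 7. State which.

Tier I Letting

rule 12 — Tier II Occupancy: [the rent includes payment for board? no] AND [the dwelling is subject to a licensing requirement? yes] AND [the landlord has served a valid prescribed-information notice? yes] → not satisfied.
rule 8 — Tier VI Agreement: [Tier II Occupancy (rule 12)? no] AND [the tenancy was granted as a periodic tenancy? yes] → not satisfied.
rule 11 — Restricted Letting: [Tier VI Agreement (rule 8)? no] OR [the tenant shares living accommodation with the landlord? yes] → satisfied.
rule 10 — Restricted Agreement: [the dwelling is the tenant's only or principal home? yes] OR [the tenancy was granted as a periodic tenancy? yes] → satisfied.
rule 9 — Accredited Tenancy: [the tenant shares living accommodation with the landlord? yes] OR [the rent does not include payment for board? yes] → satisfied.
rule 3 — Tier V Tenancy: the rent includes payment for board? no; the deposit has been protected in an approved scheme? yes; the dwelling is subject to a licensing requirement? yes — 2 of 3 hold (need ≥2) → satisfied.
rule 5 — Class-D Arrangement: [Restricted Agreement (rule 10)? yes] OR [Accredited Tenancy (rule 9)? yes] OR [Tier V Tenancy (rule 3)? yes] → satisfied.
rule 14 — Tier I Letting: [Restricted Letting (rule 11)? yes] AND [Class-D Arrangement (rule 5)? yes] → satisfied.
rule 2 — Essential Arrangement: [the deposit has been protected in an approved scheme? yes] AND [a written tenancy agreement has been provided? yes] AND [the rent does not include payment for board? yes] → satisfied.
rule 4 — Critical Holding: [term of the tenancy: 67 months ≥ 45 months? yes] AND [not an Essential Arrangement (rule 2)? no] → not satisfied.
rule 15 — Tier II Tenancy: [the dwelling is not let together with agricultural land? no] AND [the landlord has not served a valid prescribed-information notice? no] → not satisfied.
rule 6 — Essential Agreement: [not a Tier II Tenancy (rule 15)? yes] AND [the rent includes payment for board? no] → not satisfied.
rule 1 — Chargeable Tenancy: [Critical Holding (rule 4)? no] OR [Essential Agreement (rule 6)? no] → not satisfied.
rule 7 — Excluded Agreement: [not a Tier I Letting (rule 14)? no] AND [not a Chargeable Tenancy (rule 1)? yes] → not satisfied.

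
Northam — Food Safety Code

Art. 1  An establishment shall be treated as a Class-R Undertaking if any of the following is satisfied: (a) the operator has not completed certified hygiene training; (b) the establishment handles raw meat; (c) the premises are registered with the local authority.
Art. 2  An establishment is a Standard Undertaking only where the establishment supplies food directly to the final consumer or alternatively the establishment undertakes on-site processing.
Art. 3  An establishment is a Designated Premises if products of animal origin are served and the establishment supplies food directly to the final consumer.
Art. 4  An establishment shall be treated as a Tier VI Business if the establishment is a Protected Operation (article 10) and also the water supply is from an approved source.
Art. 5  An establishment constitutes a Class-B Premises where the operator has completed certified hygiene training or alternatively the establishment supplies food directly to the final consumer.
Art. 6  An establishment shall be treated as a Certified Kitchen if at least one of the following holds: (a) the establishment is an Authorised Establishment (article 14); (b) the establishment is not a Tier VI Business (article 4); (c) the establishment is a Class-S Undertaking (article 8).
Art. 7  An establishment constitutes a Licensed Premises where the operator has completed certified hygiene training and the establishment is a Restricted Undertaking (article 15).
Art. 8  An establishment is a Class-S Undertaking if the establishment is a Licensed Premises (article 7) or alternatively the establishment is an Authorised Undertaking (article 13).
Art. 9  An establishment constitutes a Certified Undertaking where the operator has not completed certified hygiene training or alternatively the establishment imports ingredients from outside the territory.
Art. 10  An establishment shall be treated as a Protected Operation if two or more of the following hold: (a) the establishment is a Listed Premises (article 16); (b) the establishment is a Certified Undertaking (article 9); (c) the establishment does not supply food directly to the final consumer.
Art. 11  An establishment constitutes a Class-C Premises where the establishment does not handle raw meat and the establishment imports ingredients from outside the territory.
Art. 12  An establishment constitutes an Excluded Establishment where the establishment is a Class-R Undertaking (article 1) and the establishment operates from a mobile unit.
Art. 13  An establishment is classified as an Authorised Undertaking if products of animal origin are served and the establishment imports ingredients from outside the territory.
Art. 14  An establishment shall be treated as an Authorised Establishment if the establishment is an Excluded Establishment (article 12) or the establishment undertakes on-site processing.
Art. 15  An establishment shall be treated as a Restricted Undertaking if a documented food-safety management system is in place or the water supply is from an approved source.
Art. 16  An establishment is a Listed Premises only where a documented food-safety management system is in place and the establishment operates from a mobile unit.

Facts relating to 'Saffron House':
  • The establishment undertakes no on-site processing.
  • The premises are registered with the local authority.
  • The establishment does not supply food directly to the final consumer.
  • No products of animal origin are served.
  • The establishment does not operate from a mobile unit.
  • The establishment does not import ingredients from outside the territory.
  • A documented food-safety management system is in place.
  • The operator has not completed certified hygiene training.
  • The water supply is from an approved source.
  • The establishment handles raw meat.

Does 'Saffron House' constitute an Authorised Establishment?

No

article 1 — Class-R Undertaking: [the operator has not completed certified hygiene training? yes] OR [the establishment handles raw meat? yes] OR [the premises are registered with the local authority? yes] → satisfied.
article 12 — Excluded Establishment: [Class-R Undertaking (article 1)? yes] AND [the establishment operates from a mobile unit? no] → not satisfied.
article 14 — Authorised Establishment: [Excluded Establishment (article 12)? no] OR [the establishment undertakes on-site processing? no] → not satisfied.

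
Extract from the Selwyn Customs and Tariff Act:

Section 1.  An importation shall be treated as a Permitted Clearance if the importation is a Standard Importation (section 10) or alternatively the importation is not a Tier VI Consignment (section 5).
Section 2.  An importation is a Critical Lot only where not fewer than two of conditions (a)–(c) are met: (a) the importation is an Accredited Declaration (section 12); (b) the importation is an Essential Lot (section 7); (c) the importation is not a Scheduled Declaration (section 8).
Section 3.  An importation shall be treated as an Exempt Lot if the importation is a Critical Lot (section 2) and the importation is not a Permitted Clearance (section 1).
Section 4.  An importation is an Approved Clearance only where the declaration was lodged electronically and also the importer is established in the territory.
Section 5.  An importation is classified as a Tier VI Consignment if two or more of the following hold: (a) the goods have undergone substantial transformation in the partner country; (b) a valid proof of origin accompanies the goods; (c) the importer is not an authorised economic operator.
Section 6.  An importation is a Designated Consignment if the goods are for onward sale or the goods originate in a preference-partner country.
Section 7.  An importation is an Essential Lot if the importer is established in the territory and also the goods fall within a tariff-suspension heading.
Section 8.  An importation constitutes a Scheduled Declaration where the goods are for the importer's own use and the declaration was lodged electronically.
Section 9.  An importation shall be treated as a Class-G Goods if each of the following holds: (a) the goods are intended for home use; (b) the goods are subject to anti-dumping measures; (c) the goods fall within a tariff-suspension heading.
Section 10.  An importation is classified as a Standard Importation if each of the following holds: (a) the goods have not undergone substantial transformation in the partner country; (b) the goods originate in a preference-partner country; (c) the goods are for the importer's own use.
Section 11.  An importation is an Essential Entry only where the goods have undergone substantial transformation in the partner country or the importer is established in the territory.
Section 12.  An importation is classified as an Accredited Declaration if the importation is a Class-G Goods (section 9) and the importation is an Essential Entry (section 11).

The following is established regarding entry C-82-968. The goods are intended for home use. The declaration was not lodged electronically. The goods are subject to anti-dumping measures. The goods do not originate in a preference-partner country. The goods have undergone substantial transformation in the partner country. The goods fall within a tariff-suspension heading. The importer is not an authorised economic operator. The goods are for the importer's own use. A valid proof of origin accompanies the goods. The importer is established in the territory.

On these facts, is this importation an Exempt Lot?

Yes

Under section 9: the goods are intended for home use? yes; and the goods are subject to anti-dumping measures? yes; and the goods fall within a tariff-suspension heading? yes. So the importation is a Class-G Goods.
Under section 11: the goods have undergone substantial transformation in the partner country? yes; or the importer is established in the territory? yes. So the importation is an Essential Entry.
Under section 12: Class-G Goods (section 9)? yes; and Essential Entry (section 11)? yes. So the importation is an Accredited Declaration.
Under section 7: the importer is established in the territory? yes; and the goods fall within a tariff-suspension heading? yes. So the importation is an Essential Lot.
Under section 8: the goods are for the importer's own use? yes; and the declaration was lodged electronically? no. So the importation is not a Scheduled Declaration.
Under section 2: Accredited Declaration (section 12)? yes; Essential Lot (section 7)? yes; not a Scheduled Declaration (section 8)? yes — 3 of 3 hold (need ≥2) → satisfied.
Under section 10: the goods have not undergone substantial transformation in the partner country? no; and the goods originate in a preference-partner country? no; and the goods are for the importer's own use? yes. So the importation is not a Standard Importation.
Under section 5: the goods have undergone substantial transformation in the partner country? yes; a valid proof of origin accompanies the goods? yes; the importer is not an authorised economic operator? yes — 3 of 3 hold (need ≥2) → satisfied.
Under section 1: Standard Importation (section 10)? no; or not a Tier VI Consignment (section 5)? no. So the importation is not a Permitted Clearance.
Under section 3: Critical Lot (section 2)? yes; and not a Permitted Clearance (section 1)? yes. So the importation is an Exempt Lot.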